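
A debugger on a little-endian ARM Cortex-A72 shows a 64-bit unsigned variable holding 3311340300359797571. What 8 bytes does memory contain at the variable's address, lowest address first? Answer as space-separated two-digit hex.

43 8B 61 7D 75 3E F4 2D

3311340300359797571 in hexadecimal, padded to 64 bits, is 0x2DF43E757D618B43.
Split into bytes (most-significant first): 2D F4 3E 75 7D 61 8B 43.
Little-endian stores the least-significant byte at the lowest address.
So at ascending addresses the bytes are 43 8B 61 7D 75 3E F4 2D.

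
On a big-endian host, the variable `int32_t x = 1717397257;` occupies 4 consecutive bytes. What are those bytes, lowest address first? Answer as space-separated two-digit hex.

1717397257 in hexadecimal, padded to 32 bits, is 0x665D6709.
Split into bytes (most-significant first): 66 5D 67 09.
Big-endian stores the most-significant byte at the lowest address.
So the memory order matches the most-significant-first order: 66 5D 67 09.

66 5D 67 09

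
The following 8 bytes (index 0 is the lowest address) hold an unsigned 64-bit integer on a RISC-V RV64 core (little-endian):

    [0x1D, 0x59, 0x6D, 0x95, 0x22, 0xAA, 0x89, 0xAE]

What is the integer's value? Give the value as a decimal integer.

12576770499921402141

Little-endian stores the least-significant byte at the lowest address.
Reassemble most-significant byte first: AE 89 AA 22 95 6D 59 1D → 0xAE89AA22956D591D.
0xAE89AA22956D591D = 12576770499921402141.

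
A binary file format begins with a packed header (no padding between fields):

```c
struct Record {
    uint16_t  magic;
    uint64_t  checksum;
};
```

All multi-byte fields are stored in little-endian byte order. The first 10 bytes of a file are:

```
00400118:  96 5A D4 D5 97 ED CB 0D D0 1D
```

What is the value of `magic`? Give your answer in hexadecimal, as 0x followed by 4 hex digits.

`magic` is the first field, at byte offset 0, occupying 2 bytes.
Bytes at offsets 0..1: 96 5A.
Little-endian stores the least-significant byte at the lowest address.
Reassemble most-significant byte first: 5A 96 → 0x5A96.

0x5A96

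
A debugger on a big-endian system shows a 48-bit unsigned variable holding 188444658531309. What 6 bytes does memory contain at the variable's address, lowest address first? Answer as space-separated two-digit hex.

AB 63 B0 EE 7B ED

188444658531309 in hexadecimal, padded to 48 bits, is 0xAB63B0EE7BED.
Split into bytes (most-significant first): AB 63 B0 EE 7B ED.
In big-endian order the high byte comes first in memory.
So the memory order matches the most-significant-first order: AB 63 B0 EE 7B ED.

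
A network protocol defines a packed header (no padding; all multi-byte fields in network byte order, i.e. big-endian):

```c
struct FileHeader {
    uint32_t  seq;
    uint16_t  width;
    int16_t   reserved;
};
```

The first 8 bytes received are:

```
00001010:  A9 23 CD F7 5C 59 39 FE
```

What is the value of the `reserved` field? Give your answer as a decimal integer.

14846

`reserved` follows `seq` (4 B), `width` (2 B), so it starts at offset 4 + 2 = 6 and occupies 2 bytes.
Bytes at offsets 6..7: 39 FE.
In big-endian order the high byte comes first in memory.
The bytes are already most-significant first: 0x39FE.
0x39FE = 14846.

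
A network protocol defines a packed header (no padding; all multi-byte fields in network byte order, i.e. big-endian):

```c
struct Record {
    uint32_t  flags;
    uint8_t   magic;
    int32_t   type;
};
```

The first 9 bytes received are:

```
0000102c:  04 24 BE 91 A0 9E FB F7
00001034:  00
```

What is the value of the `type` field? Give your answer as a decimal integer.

-1627654400

`type` follows `flags` (4 B), `magic` (1 B), so it starts at offset 4 + 1 = 5 and occupies 4 bytes.
Bytes at offsets 5..8: 9E FB F7 00.
In big-endian order the high byte comes first in memory.
The bytes are already most-significant first: 0x9EFBF700.
Top bit is set, so as a signed 32-bit value this is 0x9EFBF700 − 2^32 = -1627654400.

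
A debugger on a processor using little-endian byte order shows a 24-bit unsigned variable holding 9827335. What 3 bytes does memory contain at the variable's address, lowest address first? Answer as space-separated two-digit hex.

9827335 in hexadecimal, padded to 24 bits, is 0x95F407.
Split into bytes (most-significant first): 95 F4 07.
Little-endian stores the least-significant byte at the lowest address.
So at ascending addresses the bytes are 07 F4 95.

07 F4 95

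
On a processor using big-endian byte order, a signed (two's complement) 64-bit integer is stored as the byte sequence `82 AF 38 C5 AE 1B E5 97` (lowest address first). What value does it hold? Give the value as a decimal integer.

-9029936306173778537

Big-endian stores the most-significant byte at the lowest address.
The bytes are already most-significant first: 0x82AF38C5AE1BE597.
Top bit is set, so as a signed 64-bit value this is 0x82AF38C5AE1BE597 − 2^64 = -9029936306173778537.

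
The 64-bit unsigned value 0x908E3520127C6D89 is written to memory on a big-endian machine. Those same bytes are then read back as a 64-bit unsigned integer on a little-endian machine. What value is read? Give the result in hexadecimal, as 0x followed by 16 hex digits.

Stored big-endian, the bytes at ascending addresses are 90 8E 35 20 12 7C 6D 89.
Read back as little-endian, the first byte is least significant, giving 0x896D7C1220358E90.

0x896D7C1220358E90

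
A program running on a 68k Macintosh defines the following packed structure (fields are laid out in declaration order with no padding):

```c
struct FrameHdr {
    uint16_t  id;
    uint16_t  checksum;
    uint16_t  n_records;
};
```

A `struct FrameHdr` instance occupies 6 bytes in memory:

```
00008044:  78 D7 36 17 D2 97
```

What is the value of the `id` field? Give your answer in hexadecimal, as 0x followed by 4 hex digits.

0x78D7

`id` is the first field, at byte offset 0, occupying 2 bytes.
Bytes at offsets 0..1: 78 D7.
In big-endian order the high byte comes first in memory.
The bytes are already most-significant first: 0x78D7.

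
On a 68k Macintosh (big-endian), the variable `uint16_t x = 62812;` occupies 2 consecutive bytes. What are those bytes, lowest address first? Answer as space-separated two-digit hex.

F5 5C

62812 in hexadecimal, padded to 16 bits, is 0xF55C.
Split into bytes (most-significant first): F5 5C.
Big-endian stores the most-significant byte at the lowest address.
So the memory order matches the most-significant-first order: F5 5C.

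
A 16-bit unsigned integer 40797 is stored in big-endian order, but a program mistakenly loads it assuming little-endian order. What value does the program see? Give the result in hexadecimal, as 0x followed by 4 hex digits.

0x5D9F

40797 in 16-bit hexadecimal is 0x9F5D.
Stored big-endian, the bytes at ascending addresses are 9F 5D.
Read back as little-endian, the first byte is least significant, giving 0x5D9F.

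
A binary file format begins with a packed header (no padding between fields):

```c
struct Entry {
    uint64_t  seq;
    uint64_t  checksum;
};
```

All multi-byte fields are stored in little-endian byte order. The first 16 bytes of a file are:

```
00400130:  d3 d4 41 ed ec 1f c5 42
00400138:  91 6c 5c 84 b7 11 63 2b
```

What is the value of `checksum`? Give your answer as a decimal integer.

3126362046222593169

`checksum` follows `seq` (8 bytes), so it starts at byte offset 8 and occupies 8 bytes.
Bytes at offsets 8..15: 91 6C 5C 84 B7 11 63 2B.
Little-endian: lowest address holds the least-significant byte.
Reassemble most-significant byte first: 2B 63 11 B7 84 5C 6C 91 → 0x2B6311B7845C6C91.
0x2B6311B7845C6C91 = 3126362046222593169.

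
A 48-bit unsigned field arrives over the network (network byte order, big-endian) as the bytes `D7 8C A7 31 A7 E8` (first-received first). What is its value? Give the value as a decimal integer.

236999100442600

Big-endian stores the most-significant byte at the lowest address.
The bytes are already most-significant first: 0xD78CA731A7E8.
0xD78CA731A7E8 = 236999100442600.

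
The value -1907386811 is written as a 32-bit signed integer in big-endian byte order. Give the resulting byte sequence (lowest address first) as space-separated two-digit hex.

8E 4F 96 45

Two's complement of -1907386811 in 32 bits: 1907386811 = 0x71B069BB; invert → 0x8E4F9644; add 1 → 0x8E4F9645.
Split into bytes (most-significant first): 8E 4F 96 45.
Big-endian stores the most-significant byte at the lowest address.
So the memory order matches the most-significant-first order: 8E 4F 96 45.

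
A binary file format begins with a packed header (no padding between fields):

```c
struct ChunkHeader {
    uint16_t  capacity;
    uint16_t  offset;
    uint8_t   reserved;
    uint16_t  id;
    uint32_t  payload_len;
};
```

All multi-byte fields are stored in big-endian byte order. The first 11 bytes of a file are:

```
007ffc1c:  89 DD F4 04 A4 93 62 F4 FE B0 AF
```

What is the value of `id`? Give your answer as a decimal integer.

`id` follows `capacity` (2 B), `offset` (2 B), `reserved` (1 B), so it starts at offset 2 + 2 + 1 = 5 and occupies 2 bytes.
Bytes at offsets 5..6: 93 62.
In big-endian order the high byte comes first in memory.
The bytes are already most-significant first: 0x9362.
0x9362 = 37730.

37730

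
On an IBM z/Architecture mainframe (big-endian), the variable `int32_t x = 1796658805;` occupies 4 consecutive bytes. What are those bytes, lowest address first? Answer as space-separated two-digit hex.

1796658805 in hexadecimal, padded to 32 bits, is 0x6B16D675.
Split into bytes (most-significant first): 6B 16 D6 75.
In big-endian order the high byte comes first in memory.
So the memory order matches the most-significant-first order: 6B 16 D6 75.

6B 16 D6 75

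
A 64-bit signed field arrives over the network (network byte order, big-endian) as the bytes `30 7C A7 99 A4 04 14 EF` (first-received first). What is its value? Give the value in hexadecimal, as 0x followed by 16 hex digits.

0x307CA799A40414EF

Big-endian: lowest address holds the most-significant byte.
The bytes are already most-significant first: 0x307CA799A40414EF.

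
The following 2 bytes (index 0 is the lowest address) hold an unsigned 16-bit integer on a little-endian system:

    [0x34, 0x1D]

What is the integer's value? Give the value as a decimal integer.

7476

Little-endian stores the least-significant byte at the lowest address.
Reassemble most-significant byte first: 1D 34 → 0x1D34.
0x1D34 = 7476.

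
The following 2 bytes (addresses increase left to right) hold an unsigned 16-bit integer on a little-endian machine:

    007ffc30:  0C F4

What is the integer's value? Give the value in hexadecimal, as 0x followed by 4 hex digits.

Little-endian: lowest address holds the least-significant byte.
Reassemble most-significant byte first: F4 0C → 0xF40C.

0xF40C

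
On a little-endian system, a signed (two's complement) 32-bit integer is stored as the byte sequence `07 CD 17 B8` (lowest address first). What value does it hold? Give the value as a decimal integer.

-1206399737

Little-endian: lowest address holds the least-significant byte.
Reassemble most-significant byte first: B8 17 CD 07 → 0xB817CD07.
Top bit is set, so as a signed 32-bit value this is 0xB817CD07 − 2^32 = -1206399737.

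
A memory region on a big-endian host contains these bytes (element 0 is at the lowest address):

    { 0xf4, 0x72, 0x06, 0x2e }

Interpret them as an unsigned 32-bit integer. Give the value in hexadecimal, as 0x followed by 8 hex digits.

In big-endian order the high byte comes first in memory.
The bytes are already most-significant first: 0xF472062E.

0xF472062E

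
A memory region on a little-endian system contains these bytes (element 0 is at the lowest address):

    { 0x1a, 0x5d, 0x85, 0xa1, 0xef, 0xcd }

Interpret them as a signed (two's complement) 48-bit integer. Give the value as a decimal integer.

-55045885960934

In little-endian order the low byte comes first in memory.
Reassemble most-significant byte first: CD EF A1 85 5D 1A → 0xCDEFA1855D1A.
Top bit is set, so as a signed 48-bit value this is 0xCDEFA1855D1A − 2^48 = -55045885960934.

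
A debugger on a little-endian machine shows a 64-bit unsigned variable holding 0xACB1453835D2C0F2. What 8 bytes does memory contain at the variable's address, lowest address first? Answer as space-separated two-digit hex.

Split into bytes (most-significant first): AC B1 45 38 35 D2 C0 F2.
Little-endian: lowest address holds the least-significant byte.
So at ascending addresses the bytes are F2 C0 D2 35 38 45 B1 AC.

F2 C0 D2 35 38 45 B1 AC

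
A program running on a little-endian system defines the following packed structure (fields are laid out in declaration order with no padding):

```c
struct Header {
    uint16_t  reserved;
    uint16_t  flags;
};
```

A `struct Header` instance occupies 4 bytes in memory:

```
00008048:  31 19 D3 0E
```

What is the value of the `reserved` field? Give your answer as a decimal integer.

6449

`reserved` is the first field, at byte offset 0, occupying 2 bytes.
Bytes at offsets 0..1: 31 19.
Little-endian: lowest address holds the least-significant byte.
Reassemble most-significant byte first: 19 31 → 0x1931.
0x1931 = 6449.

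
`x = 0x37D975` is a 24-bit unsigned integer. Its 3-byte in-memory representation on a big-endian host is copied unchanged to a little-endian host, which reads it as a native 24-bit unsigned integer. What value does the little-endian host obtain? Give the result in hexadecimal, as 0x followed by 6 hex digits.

Stored big-endian, the bytes at ascending addresses are 37 D9 75.
Read back as little-endian, the first byte is least significant, giving 0x75D937.

0x75D937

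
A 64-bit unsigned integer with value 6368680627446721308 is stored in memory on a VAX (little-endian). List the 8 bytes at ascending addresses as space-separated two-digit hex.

6368680627446721308 in hexadecimal, padded to 64 bits, is 0x58621949B6DFAB1C.
Split into bytes (most-significant first): 58 62 19 49 B6 DF AB 1C.
Little-endian: lowest address holds the least-significant byte.
So at ascending addresses the bytes are 1C AB DF B6 49 19 62 58.

1C AB DF B6 49 19 62 58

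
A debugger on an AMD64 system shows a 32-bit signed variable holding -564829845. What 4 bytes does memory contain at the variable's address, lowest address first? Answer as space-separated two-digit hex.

6B 61 55 DE

Two's complement of -564829845 in 32 bits: 564829845 = 0x21AA9E95; invert → 0xDE55616A; add 1 → 0xDE55616B.
Split into bytes (most-significant first): DE 55 61 6B.
Little-endian: lowest address holds the least-significant byte.
So at ascending addresses the bytes are 6B 61 55 DE.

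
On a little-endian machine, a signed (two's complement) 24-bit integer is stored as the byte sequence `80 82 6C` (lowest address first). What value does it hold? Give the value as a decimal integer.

7111296

Little-endian stores the least-significant byte at the lowest address.
Reassemble most-significant byte first: 6C 82 80 → 0x6C8280.
0x6C8280 = 7111296.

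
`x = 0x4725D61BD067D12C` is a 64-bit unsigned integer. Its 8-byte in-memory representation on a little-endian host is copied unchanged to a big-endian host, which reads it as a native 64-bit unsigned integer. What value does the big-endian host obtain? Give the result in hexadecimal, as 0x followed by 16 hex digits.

0x2CD167D01BD62547

Stored little-endian, the bytes at ascending addresses are 2C D1 67 D0 1B D6 25 47.
Read back as big-endian, the last byte is least significant, giving 0x2CD167D01BD62547.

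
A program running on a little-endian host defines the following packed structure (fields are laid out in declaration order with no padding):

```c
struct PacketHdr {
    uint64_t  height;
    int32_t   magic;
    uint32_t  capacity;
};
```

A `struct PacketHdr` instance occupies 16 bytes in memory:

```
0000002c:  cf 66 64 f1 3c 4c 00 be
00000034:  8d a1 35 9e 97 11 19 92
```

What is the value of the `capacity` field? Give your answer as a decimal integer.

`capacity` follows `height` (8 B), `magic` (4 B), so it starts at offset 8 + 4 = 12 and occupies 4 bytes.
Bytes at offsets 12..15: 97 11 19 92.
Little-endian stores the least-significant byte at the lowest address.
Reassemble most-significant byte first: 92 19 11 97 → 0x92191197.
0x92191197 = 2451116439.

2451116439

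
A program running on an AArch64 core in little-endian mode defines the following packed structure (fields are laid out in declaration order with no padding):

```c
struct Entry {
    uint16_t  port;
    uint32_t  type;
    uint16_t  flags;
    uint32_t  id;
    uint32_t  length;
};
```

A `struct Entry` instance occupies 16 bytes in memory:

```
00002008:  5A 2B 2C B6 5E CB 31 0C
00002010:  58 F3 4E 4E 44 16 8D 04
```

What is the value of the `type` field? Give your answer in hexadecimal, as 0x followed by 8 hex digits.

`type` follows `port` (2 bytes), so it starts at byte offset 2 and occupies 4 bytes.
Bytes at offsets 2..5: 2C B6 5E CB.
Little-endian stores the least-significant byte at the lowest address.
Reassemble most-significant byte first: CB 5E B6 2C → 0xCB5EB62C.

0xCB5EB62C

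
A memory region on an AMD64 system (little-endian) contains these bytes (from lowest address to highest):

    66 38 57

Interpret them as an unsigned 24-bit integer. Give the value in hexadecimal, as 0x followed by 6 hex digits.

0x573866

In little-endian order the low byte comes first in memory.
Reassemble most-significant byte first: 57 38 66 → 0x573866.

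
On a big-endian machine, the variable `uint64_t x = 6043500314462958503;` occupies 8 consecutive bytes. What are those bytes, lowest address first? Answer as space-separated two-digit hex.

6043500314462958503 in hexadecimal, padded to 64 bits, is 0x53DED3842386B3A7.
Split into bytes (most-significant first): 53 DE D3 84 23 86 B3 A7.
Big-endian: lowest address holds the most-significant byte.
So the memory order matches the most-significant-first order: 53 DE D3 84 23 86 B3 A7.

53 DE D3 84 23 86 B3 A7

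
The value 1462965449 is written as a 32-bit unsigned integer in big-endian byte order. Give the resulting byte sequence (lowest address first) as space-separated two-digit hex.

1462965449 in hexadecimal, padded to 32 bits, is 0x573314C9.
Split into bytes (most-significant first): 57 33 14 C9.
In big-endian order the high byte comes first in memory.
So the memory order matches the most-significant-first order: 57 33 14 C9.

57 33 14 C9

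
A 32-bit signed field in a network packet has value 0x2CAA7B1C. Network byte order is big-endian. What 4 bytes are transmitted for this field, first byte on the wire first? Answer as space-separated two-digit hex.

Split into bytes (most-significant first): 2C AA 7B 1C.
In big-endian order the high byte comes first in memory.
So the memory order matches the most-significant-first order: 2C AA 7B 1C.

2C AA 7B 1C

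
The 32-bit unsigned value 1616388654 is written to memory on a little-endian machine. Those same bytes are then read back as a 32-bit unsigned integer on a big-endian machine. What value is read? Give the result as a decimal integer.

774002784

1616388654 in 32-bit hexadecimal is 0x6058222E.
Stored little-endian, the bytes at ascending addresses are 2E 22 58 60.
Read back as big-endian, the last byte is least significant, giving 0x2E225860.
0x2E225860 = 774002784.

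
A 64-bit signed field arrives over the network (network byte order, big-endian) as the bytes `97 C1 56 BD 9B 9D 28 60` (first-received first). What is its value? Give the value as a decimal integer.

-7511627331117701024

Big-endian: lowest address holds the most-significant byte.
The bytes are already most-significant first: 0x97C156BD9B9D2860.
Top bit is set, so as a signed 64-bit value this is 0x97C156BD9B9D2860 − 2^64 = -7511627331117701024.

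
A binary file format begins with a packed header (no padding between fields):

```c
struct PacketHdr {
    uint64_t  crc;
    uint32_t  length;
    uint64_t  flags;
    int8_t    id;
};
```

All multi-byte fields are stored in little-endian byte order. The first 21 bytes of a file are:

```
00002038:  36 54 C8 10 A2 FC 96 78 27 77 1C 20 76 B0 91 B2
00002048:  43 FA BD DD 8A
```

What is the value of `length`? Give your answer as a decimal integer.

`length` follows `crc` (8 bytes), so it starts at byte offset 8 and occupies 4 bytes.
Bytes at offsets 8..11: 27 77 1C 20.
In little-endian order the low byte comes first in memory.
Reassemble most-significant byte first: 20 1C 77 27 → 0x201C7727.
0x201C7727 = 538736423.

538736423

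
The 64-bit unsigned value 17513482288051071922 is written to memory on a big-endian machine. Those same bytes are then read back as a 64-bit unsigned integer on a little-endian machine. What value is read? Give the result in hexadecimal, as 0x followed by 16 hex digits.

0xB22B61BF59630CF3

17513482288051071922 in 64-bit hexadecimal is 0xF30C6359BF612BB2.
Stored big-endian, the bytes at ascending addresses are F3 0C 63 59 BF 61 2B B2.
Read back as little-endian, the first byte is least significant, giving 0xB22B61BF59630CF3.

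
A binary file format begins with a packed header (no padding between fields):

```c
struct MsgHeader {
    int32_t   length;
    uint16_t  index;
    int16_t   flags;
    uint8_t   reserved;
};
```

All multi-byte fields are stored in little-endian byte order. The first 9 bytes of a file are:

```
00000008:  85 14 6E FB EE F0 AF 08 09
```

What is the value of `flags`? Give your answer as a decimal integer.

`flags` follows `length` (4 B), `index` (2 B), so it starts at offset 4 + 2 = 6 and occupies 2 bytes.
Bytes at offsets 6..7: AF 08.
Little-endian: lowest address holds the least-significant byte.
Reassemble most-significant byte first: 08 AF → 0x08AF.
0x08AF = 2223.

2223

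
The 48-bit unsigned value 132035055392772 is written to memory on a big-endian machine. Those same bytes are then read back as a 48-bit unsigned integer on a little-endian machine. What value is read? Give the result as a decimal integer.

4503605482872

132035055392772 in 48-bit hexadecimal is 0x7815CE931804.
Stored big-endian, the bytes at ascending addresses are 78 15 CE 93 18 04.
Read back as little-endian, the first byte is least significant, giving 0x041893CE1578.
0x041893CE1578 = 4503605482872.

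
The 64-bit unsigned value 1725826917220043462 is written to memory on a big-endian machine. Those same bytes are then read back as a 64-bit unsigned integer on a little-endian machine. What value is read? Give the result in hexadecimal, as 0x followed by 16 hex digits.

0xC64AB5F86F5EF317

1725826917220043462 in 64-bit hexadecimal is 0x17F35E6FF8B54AC6.
Stored big-endian, the bytes at ascending addresses are 17 F3 5E 6F F8 B5 4A C6.
Read back as little-endian, the first byte is least significant, giving 0xC64AB5F86F5EF317.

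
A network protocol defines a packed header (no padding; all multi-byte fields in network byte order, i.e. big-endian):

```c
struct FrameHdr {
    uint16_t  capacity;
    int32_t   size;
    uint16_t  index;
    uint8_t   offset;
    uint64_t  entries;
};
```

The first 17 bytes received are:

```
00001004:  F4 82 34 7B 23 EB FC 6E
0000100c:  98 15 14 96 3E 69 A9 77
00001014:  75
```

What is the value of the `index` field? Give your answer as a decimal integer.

`index` follows `capacity` (2 B), `size` (4 B), so it starts at offset 2 + 4 = 6 and occupies 2 bytes.
Bytes at offsets 6..7: FC 6E.
In big-endian order the high byte comes first in memory.
The bytes are already most-significant first: 0xFC6E.
0xFC6E = 64622.

64622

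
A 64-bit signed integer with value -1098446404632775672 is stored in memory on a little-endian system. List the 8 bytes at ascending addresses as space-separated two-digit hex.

Two's complement of -1098446404632775672 in 64 bits: 1098446404632775672 = 0x0F3E772F68F10BF8; invert → 0xF0C188D0970EF407; add 1 → 0xF0C188D0970EF408.
Split into bytes (most-significant first): F0 C1 88 D0 97 0E F4 08.
In little-endian order the low byte comes first in memory.
So at ascending addresses the bytes are 08 F4 0E 97 D0 88 C1 F0.

08 F4 0E 97 D0 88 C1 F0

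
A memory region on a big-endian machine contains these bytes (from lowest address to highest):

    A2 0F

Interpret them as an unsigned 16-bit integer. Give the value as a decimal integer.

Big-endian: lowest address holds the most-significant byte.
The bytes are already most-significant first: 0xA20F.
0xA20F = 41487.

41487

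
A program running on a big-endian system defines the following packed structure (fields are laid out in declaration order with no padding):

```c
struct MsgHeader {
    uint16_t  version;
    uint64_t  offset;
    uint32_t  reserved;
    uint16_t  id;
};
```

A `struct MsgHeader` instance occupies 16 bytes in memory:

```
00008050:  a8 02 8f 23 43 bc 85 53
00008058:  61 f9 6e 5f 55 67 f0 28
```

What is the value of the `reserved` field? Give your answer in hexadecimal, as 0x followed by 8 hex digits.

0x6E5F5567

`reserved` follows `version` (2 B), `offset` (8 B), so it starts at offset 2 + 8 = 10 and occupies 4 bytes.
Bytes at offsets 10..13: 6E 5F 55 67.
Big-endian: lowest address holds the most-significant byte.
The bytes are already most-significant first: 0x6E5F5567.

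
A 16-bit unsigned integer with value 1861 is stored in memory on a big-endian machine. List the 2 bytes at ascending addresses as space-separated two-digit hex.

07 45

1861 in hexadecimal, padded to 16 bits, is 0x0745.
Split into bytes (most-significant first): 07 45.
In big-endian order the high byte comes first in memory.
So the memory order matches the most-significant-first order: 07 45.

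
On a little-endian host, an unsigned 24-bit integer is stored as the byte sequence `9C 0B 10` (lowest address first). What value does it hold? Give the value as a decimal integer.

1051548

Little-endian: lowest address holds the least-significant byte.
Reassemble most-significant byte first: 10 0B 9C → 0x100B9C.
0x100B9C = 1051548.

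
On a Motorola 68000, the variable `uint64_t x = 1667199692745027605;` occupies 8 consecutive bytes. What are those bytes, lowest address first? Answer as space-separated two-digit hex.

17 23 15 49 8F B5 30 15

1667199692745027605 in hexadecimal, padded to 64 bits, is 0x172315498FB53015.
Split into bytes (most-significant first): 17 23 15 49 8F B5 30 15.
Big-endian: lowest address holds the most-significant byte.
So the memory order matches the most-significant-first order: 17 23 15 49 8F B5 30 15.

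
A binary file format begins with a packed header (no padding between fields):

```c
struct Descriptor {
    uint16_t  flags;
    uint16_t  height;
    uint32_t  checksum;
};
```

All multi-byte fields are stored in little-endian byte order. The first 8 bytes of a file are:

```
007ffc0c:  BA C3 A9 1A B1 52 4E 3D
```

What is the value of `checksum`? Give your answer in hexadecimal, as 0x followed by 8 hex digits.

0x3D4E52B1

`checksum` follows `flags` (2 B), `height` (2 B), so it starts at offset 2 + 2 = 4 and occupies 4 bytes.
Bytes at offsets 4..7: B1 52 4E 3D.
Little-endian stores the least-significant byte at the lowest address.
Reassemble most-significant byte first: 3D 4E 52 B1 → 0x3D4E52B1.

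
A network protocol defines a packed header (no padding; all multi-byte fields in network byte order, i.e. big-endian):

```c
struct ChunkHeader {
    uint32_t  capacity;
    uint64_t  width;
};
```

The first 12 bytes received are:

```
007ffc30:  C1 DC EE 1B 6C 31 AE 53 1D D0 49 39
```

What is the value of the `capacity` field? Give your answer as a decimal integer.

`capacity` is the first field, at byte offset 0, occupying 4 bytes.
Bytes at offsets 0..3: C1 DC EE 1B.
Big-endian stores the most-significant byte at the lowest address.
The bytes are already most-significant first: 0xC1DCEE1B.
0xC1DCEE1B = 3252481563.

3252481563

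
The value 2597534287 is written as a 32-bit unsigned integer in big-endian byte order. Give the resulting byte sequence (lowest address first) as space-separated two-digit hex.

2597534287 in hexadecimal, padded to 32 bits, is 0x9AD33A4F.
Split into bytes (most-significant first): 9A D3 3A 4F.
Big-endian: lowest address holds the most-significant byte.
So the memory order matches the most-significant-first order: 9A D3 3A 4F.

9A D3 3A 4F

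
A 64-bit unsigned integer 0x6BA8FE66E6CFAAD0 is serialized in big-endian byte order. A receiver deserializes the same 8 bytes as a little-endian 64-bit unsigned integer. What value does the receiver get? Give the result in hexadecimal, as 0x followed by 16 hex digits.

0xD0AACFE666FEA86B

Stored big-endian, the bytes at ascending addresses are 6B A8 FE 66 E6 CF AA D0.
Read back as little-endian, the first byte is least significant, giving 0xD0AACFE666FEA86B.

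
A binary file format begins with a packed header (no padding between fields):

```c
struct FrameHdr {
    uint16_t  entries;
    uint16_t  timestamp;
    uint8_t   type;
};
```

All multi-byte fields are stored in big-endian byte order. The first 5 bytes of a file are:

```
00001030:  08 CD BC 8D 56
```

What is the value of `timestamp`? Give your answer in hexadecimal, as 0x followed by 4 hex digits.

`timestamp` follows `entries` (2 bytes), so it starts at byte offset 2 and occupies 2 bytes.
Bytes at offsets 2..3: BC 8D.
Big-endian stores the most-significant byte at the lowest address.
The bytes are already most-significant first: 0xBC8D.

0xBC8D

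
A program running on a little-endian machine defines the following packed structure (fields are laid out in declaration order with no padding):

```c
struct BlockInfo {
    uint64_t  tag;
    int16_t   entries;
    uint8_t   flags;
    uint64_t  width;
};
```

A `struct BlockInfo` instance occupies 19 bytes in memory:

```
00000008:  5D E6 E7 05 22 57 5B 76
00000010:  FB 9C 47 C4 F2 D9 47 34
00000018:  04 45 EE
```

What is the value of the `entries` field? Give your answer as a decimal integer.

-25349

`entries` follows `tag` (8 bytes), so it starts at byte offset 8 and occupies 2 bytes.
Bytes at offsets 8..9: FB 9C.
Little-endian stores the least-significant byte at the lowest address.
Reassemble most-significant byte first: 9C FB → 0x9CFB.
Top bit is set, so as a signed 16-bit value this is 0x9CFB − 2^16 = -25349.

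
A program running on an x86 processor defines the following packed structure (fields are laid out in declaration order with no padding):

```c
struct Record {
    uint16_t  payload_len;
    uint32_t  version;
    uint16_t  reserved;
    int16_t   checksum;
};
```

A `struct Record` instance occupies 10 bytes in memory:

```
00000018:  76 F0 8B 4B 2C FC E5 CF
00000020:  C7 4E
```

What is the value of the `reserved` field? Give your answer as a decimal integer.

`reserved` follows `payload_len` (2 B), `version` (4 B), so it starts at offset 2 + 4 = 6 and occupies 2 bytes.
Bytes at offsets 6..7: E5 CF.
In little-endian order the low byte comes first in memory.
Reassemble most-significant byte first: CF E5 → 0xCFE5.
0xCFE5 = 53221.

53221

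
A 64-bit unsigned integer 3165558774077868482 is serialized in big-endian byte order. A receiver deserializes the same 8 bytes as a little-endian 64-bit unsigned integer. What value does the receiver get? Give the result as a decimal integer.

13999871433490230827

3165558774077868482 in 64-bit hexadecimal is 0x2BEE52EEE48849C2.
Stored big-endian, the bytes at ascending addresses are 2B EE 52 EE E4 88 49 C2.
Read back as little-endian, the first byte is least significant, giving 0xC24988E4EE52EE2B.
0xC24988E4EE52EE2B = 13999871433490230827.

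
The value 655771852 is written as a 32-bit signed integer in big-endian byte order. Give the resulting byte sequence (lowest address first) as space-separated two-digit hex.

655771852 in hexadecimal, padded to 32 bits, is 0x271648CC.
Split into bytes (most-significant first): 27 16 48 CC.
In big-endian order the high byte comes first in memory.
So the memory order matches the most-significant-first order: 27 16 48 CC.

27 16 48 CC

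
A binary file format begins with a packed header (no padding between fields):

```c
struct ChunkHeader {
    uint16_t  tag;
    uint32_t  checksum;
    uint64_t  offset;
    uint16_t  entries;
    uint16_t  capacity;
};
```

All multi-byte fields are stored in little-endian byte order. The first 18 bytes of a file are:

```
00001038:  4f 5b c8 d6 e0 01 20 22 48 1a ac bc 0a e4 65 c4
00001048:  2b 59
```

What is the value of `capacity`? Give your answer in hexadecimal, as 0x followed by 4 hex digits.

0x592B

`capacity` follows `tag` (2 B), `checksum` (4 B), `offset` (8 B), `entries` (2 B), so it starts at offset 2 + 4 + 8 + 2 = 16 and occupies 2 bytes.
Bytes at offsets 16..17: 2B 59.
In little-endian order the low byte comes first in memory.
Reassemble most-significant byte first: 59 2B → 0x592B.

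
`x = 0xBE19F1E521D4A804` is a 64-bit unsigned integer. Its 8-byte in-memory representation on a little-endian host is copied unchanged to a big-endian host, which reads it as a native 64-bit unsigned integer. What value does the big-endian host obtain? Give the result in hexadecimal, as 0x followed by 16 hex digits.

Stored little-endian, the bytes at ascending addresses are 04 A8 D4 21 E5 F1 19 BE.
Read back as big-endian, the last byte is least significant, giving 0x04A8D421E5F119BE.

0x04A8D421E5F119BE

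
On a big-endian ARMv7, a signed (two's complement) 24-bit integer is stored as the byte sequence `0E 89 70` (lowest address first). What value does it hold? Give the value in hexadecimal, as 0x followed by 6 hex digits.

Big-endian: lowest address holds the most-significant byte.
The bytes are already most-significant first: 0x0E8970.

0x0E8970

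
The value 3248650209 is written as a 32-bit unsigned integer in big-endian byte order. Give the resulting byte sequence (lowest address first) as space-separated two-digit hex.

C1 A2 77 E1

3248650209 in hexadecimal, padded to 32 bits, is 0xC1A277E1.
Split into bytes (most-significant first): C1 A2 77 E1.
In big-endian order the high byte comes first in memory.
So the memory order matches the most-significant-first order: C1 A2 77 E1.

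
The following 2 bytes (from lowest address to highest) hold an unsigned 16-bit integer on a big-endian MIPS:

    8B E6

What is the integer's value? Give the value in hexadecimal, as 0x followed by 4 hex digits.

0x8BE6

Big-endian: lowest address holds the most-significant byte.
The bytes are already most-significant first: 0x8BE6.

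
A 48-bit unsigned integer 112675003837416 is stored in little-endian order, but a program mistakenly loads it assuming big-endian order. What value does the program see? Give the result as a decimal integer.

255273867508326

112675003837416 in 48-bit hexadecimal is 0x667A31942BE8.
Stored little-endian, the bytes at ascending addresses are E8 2B 94 31 7A 66.
Read back as big-endian, the last byte is least significant, giving 0xE82B94317A66.
0xE82B94317A66 = 255273867508326.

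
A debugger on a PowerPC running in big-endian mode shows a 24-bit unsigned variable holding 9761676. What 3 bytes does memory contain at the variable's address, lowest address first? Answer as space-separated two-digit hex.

9761676 in hexadecimal, padded to 24 bits, is 0x94F38C.
Split into bytes (most-significant first): 94 F3 8C.
Big-endian stores the most-significant byte at the lowest address.
So the memory order matches the most-significant-first order: 94 F3 8C.

94 F3 8C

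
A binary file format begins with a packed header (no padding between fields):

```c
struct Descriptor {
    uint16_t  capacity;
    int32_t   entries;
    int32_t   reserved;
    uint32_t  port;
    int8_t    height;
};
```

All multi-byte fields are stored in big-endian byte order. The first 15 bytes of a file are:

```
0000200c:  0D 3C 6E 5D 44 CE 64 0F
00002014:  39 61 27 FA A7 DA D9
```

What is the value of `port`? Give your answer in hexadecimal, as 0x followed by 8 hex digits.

0x27FAA7DA

`port` follows `capacity` (2 B), `entries` (4 B), `reserved` (4 B), so it starts at offset 2 + 4 + 4 = 10 and occupies 4 bytes.
Bytes at offsets 10..13: 27 FA A7 DA.
Big-endian: lowest address holds the most-significant byte.
The bytes are already most-significant first: 0x27FAA7DA.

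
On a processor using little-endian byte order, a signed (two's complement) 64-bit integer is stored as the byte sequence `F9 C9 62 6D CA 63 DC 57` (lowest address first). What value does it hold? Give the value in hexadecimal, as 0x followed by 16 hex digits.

0x57DC63CA6D62C9F9

In little-endian order the low byte comes first in memory.
Reassemble most-significant byte first: 57 DC 63 CA 6D 62 C9 F9 → 0x57DC63CA6D62C9F9.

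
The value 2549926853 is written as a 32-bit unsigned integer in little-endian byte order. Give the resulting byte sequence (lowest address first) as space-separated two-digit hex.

2549926853 in hexadecimal, padded to 32 bits, is 0x97FCCBC5.
Split into bytes (most-significant first): 97 FC CB C5.
Little-endian stores the least-significant byte at the lowest address.
So at ascending addresses the bytes are C5 CB FC 97.

C5 CB FC 97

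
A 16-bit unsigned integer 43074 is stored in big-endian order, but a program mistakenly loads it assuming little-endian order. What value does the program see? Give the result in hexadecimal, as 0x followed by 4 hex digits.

43074 in 16-bit hexadecimal is 0xA842.
Stored big-endian, the bytes at ascending addresses are A8 42.
Read back as little-endian, the first byte is least significant, giving 0x42A8.

0x42A8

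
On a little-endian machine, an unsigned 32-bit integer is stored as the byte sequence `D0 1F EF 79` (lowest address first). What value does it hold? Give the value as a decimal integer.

Little-endian stores the least-significant byte at the lowest address.
Reassemble most-significant byte first: 79 EF 1F D0 → 0x79EF1FD0.
0x79EF1FD0 = 2045714384.

2045714384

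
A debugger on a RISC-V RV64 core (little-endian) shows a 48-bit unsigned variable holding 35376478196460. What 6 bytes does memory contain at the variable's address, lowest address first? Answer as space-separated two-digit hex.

35376478196460 in hexadecimal, padded to 48 bits, is 0x202CBA6A92EC.
Split into bytes (most-significant first): 20 2C BA 6A 92 EC.
In little-endian order the low byte comes first in memory.
So at ascending addresses the bytes are EC 92 6A BA 2C 20.

EC 92 6A BA 2C 20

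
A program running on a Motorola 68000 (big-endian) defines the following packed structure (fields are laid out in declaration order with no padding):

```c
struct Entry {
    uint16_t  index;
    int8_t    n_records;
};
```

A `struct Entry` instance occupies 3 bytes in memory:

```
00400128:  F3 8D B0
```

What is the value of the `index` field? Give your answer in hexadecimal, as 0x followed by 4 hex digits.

`index` is the first field, at byte offset 0, occupying 2 bytes.
Bytes at offsets 0..1: F3 8D.
Big-endian: lowest address holds the most-significant byte.
The bytes are already most-significant first: 0xF38D.

0xF38D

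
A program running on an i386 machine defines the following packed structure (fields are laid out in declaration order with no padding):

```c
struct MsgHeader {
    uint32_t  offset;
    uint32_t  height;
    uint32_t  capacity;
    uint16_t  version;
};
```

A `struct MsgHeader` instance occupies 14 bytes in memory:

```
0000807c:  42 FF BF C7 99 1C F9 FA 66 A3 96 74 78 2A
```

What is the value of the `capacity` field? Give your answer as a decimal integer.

`capacity` follows `offset` (4 B), `height` (4 B), so it starts at offset 4 + 4 = 8 and occupies 4 bytes.
Bytes at offsets 8..11: 66 A3 96 74.
Little-endian: lowest address holds the least-significant byte.
Reassemble most-significant byte first: 74 96 A3 66 → 0x7496A366.
0x7496A366 = 1956029286.

1956029286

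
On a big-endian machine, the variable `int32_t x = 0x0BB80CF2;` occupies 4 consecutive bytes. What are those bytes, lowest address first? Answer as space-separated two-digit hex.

Split into bytes (most-significant first): 0B B8 0C F2.
In big-endian order the high byte comes first in memory.
So the memory order matches the most-significant-first order: 0B B8 0C F2.

0B B8 0C F2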